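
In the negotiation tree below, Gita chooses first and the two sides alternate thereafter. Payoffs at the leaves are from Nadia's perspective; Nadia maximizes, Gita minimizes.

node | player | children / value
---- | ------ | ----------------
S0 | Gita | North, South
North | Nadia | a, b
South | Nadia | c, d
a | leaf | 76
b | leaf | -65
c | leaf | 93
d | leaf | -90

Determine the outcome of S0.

North (Nadia): max(76, -65) = 76
South (Nadia): max(93, -90) = 93
S0 (Gita): min(76, 93) = 76

76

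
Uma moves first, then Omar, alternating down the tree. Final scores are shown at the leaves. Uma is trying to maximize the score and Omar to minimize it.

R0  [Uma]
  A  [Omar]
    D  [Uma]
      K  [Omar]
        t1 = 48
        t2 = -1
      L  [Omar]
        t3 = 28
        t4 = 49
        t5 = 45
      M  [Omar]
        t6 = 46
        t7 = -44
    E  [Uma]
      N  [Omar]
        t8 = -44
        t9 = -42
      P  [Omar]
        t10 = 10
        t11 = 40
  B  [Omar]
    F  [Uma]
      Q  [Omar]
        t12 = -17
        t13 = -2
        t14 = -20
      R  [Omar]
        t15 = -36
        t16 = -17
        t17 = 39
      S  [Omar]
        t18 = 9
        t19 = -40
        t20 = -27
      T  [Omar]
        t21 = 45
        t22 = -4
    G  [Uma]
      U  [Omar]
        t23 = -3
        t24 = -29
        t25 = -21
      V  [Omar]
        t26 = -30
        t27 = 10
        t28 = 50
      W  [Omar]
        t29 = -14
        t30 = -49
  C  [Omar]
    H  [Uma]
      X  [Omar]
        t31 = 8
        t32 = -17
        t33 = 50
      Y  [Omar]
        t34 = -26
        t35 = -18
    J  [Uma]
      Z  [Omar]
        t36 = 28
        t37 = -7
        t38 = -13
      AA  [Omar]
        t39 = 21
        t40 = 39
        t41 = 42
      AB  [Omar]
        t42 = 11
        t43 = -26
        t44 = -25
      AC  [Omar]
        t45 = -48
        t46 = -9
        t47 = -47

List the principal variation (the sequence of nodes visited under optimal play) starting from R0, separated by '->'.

R0 -> A -> E -> P -> t10

K (Omar): min(48, -1) = -1
L (Omar): min(28, 49, 45) = 28
M (Omar): min(46, -44) = -44
D (Uma): max(-1, 28, -44) = 28
N (Omar): min(-44, -42) = -44
P (Omar): min(10, 40) = 10
E (Uma): max(-44, 10) = 10
A (Omar): min(28, 10) = 10
Q (Omar): min(-17, -2, -20) = -20
R (Omar): min(-36, -17, 39) = -36
S (Omar): min(9, -40, -27) = -40
T (Omar): min(45, -4) = -4
F (Uma): max(-20, -36, -40, -4) = -4
U (Omar): min(-3, -29, -21) = -29
V (Omar): min(-30, 10, 50) = -30
W (Omar): min(-14, -49) = -49
G (Uma): max(-29, -30, -49) = -29
B (Omar): min(-4, -29) = -29
X (Omar): min(8, -17, 50) = -17
Y (Omar): min(-26, -18) = -26
H (Uma): max(-17, -26) = -17
Z (Omar): min(28, -7, -13) = -13
AA (Omar): min(21, 39, 42) = 21
AB (Omar): min(11, -26, -25) = -26
AC (Omar): min(-48, -9, -47) = -48
J (Uma): max(-13, 21, -26, -48) = 21
C (Omar): min(-17, 21) = -17
R0 (Uma): max(10, -29, -17) = 10
At R0, Uma picks A (highest: 10).
At A, Omar picks E (lowest: 10).
At E, Uma picks P (highest: 10).
At P, Omar picks t10 (lowest: 10).
Terminal value 10.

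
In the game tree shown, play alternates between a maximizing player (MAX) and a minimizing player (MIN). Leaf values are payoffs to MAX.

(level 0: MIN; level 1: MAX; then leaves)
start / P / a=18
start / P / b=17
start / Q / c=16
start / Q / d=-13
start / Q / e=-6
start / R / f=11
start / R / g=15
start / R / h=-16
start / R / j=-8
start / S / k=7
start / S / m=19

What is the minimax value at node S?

19

S (MAX): max(7, 19) = 19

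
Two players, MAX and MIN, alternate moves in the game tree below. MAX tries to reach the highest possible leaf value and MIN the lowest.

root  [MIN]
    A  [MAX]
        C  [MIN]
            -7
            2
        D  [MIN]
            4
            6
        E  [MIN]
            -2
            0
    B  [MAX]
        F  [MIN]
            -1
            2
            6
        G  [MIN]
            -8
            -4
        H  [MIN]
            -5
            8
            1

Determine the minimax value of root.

-1

C (MIN): min(-7, 2) = -7
D (MIN): min(4, 6) = 4
E (MIN): min(-2, 0) = -2
A (MAX): max(-7, 4, -2) = 4
F (MIN): min(-1, 2, 6) = -1
G (MIN): min(-8, -4) = -8
H (MIN): min(-5, 8, 1) = -5
B (MAX): max(-1, -8, -5) = -1
root (MIN): min(4, -1) = -1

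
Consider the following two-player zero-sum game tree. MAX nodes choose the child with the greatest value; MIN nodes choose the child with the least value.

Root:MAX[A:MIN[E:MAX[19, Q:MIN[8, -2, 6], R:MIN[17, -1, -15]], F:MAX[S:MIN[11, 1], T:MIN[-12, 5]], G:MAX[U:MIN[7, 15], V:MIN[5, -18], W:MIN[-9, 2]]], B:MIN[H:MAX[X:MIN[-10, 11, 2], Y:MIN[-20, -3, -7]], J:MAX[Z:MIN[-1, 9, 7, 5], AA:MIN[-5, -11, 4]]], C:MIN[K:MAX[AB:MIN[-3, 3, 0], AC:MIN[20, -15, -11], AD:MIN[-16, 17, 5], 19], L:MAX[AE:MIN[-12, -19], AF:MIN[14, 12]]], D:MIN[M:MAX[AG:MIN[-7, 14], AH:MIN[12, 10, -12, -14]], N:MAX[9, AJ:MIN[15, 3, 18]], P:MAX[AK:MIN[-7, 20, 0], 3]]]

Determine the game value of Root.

Q (MIN): min(8, -2, 6) = -2
R (MIN): min(17, -1, -15) = -15
E (MAX): max(19, -2, -15) = 19
S (MIN): min(11, 1) = 1
T (MIN): min(-12, 5) = -12
F (MAX): max(1, -12) = 1
U (MIN): min(7, 15) = 7
V (MIN): min(5, -18) = -18
W (MIN): min(-9, 2) = -9
G (MAX): max(7, -18, -9) = 7
A (MIN): min(19, 1, 7) = 1
X (MIN): min(-10, 11, 2) = -10
Y (MIN): min(-20, -3, -7) = -20
H (MAX): max(-10, -20) = -10
Z (MIN): min(-1, 9, 7, 5) = -1
AA (MIN): min(-5, -11, 4) = -11
J (MAX): max(-1, -11) = -1
B (MIN): min(-10, -1) = -10
AB (MIN): min(-3, 3, 0) = -3
AC (MIN): min(20, -15, -11) = -15
AD (MIN): min(-16, 17, 5) = -16
K (MAX): max(-3, -15, -16, 19) = 19
AE (MIN): min(-12, -19) = -19
AF (MIN): min(14, 12) = 12
L (MAX): max(-19, 12) = 12
C (MIN): min(19, 12) = 12
AG (MIN): min(-7, 14) = -7
AH (MIN): min(12, 10, -12, -14) = -14
M (MAX): max(-7, -14) = -7
AJ (MIN): min(15, 3, 18) = 3
N (MAX): max(9, 3) = 9
AK (MIN): min(-7, 20, 0) = -7
P (MAX): max(-7, 3) = 3
D (MIN): min(-7, 9, 3) = -7
Root (MAX): max(1, -10, 12, -7) = 12

12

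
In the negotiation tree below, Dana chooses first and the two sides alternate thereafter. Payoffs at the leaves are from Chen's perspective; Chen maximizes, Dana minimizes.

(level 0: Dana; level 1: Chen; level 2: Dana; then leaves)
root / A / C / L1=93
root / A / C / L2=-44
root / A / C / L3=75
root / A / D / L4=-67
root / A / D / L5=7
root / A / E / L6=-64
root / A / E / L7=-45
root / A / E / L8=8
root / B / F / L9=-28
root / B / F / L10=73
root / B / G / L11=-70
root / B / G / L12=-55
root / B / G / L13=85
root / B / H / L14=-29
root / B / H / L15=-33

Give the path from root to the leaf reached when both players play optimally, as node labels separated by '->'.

root -> A -> C -> L2

C (Dana): min(93, -44, 75) = -44
D (Dana): min(-67, 7) = -67
E (Dana): min(-64, -45, 8) = -64
A (Chen): max(-44, -67, -64) = -44
F (Dana): min(-28, 73) = -28
G (Dana): min(-70, -55, 85) = -70
H (Dana): min(-29, -33) = -33
B (Chen): max(-28, -70, -33) = -28
root (Dana): min(-44, -28) = -44
At root, Dana picks A (lowest: -44).
At A, Chen picks C (highest: -44).
At C, Dana picks L2 (lowest: -44).
Terminal value -44.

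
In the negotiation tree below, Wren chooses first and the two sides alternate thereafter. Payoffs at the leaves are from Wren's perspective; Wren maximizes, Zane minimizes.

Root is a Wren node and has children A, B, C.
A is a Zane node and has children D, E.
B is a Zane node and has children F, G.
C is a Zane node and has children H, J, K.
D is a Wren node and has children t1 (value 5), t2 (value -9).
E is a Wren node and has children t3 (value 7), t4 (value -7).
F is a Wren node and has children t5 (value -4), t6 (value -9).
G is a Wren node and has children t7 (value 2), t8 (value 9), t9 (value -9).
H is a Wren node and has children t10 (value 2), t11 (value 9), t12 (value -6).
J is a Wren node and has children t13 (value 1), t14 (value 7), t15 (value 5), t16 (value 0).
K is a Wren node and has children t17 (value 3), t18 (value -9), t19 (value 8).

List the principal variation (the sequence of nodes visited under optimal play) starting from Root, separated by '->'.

Root -> C -> J -> t14

D (Wren): max(5, -9) = 5
E (Wren): max(7, -7) = 7
A (Zane): min(5, 7) = 5
F (Wren): max(-4, -9) = -4
G (Wren): max(2, 9, -9) = 9
B (Zane): min(-4, 9) = -4
H (Wren): max(2, 9, -6) = 9
J (Wren): max(1, 7, 5, 0) = 7
K (Wren): max(3, -9, 8) = 8
C (Zane): min(9, 7, 8) = 7
Root (Wren): max(5, -4, 7) = 7
At Root, Wren picks C (highest: 7).
At C, Zane picks J (lowest: 7).
At J, Wren picks t14 (highest: 7).
Terminal value 7.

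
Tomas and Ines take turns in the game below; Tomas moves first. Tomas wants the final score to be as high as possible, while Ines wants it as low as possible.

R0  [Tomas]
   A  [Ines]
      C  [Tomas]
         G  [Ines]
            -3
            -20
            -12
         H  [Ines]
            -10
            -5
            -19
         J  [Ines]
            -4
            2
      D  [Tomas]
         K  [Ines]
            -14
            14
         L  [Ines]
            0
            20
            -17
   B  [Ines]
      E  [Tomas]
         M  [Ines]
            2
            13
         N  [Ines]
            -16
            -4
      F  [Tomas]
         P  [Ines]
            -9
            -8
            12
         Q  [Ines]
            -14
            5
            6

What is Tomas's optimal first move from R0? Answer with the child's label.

B

G (Ines): min(-3, -20, -12) = -20
H (Ines): min(-10, -5, -19) = -19
J (Ines): min(-4, 2) = -4
C (Tomas): max(-20, -19, -4) = -4
K (Ines): min(-14, 14) = -14
L (Ines): min(0, 20, -17) = -17
D (Tomas): max(-14, -17) = -14
A (Ines): min(-4, -14) = -14
M (Ines): min(2, 13) = 2
N (Ines): min(-16, -4) = -16
E (Tomas): max(2, -16) = 2
P (Ines): min(-9, -8, 12) = -9
Q (Ines): min(-14, 5, 6) = -14
F (Tomas): max(-9, -14) = -9
B (Ines): min(2, -9) = -9
R0 (Tomas): max(-14, -9) = -9
Tomas at R0 wants the highest of {A=-14, B=-9}, so chooses B.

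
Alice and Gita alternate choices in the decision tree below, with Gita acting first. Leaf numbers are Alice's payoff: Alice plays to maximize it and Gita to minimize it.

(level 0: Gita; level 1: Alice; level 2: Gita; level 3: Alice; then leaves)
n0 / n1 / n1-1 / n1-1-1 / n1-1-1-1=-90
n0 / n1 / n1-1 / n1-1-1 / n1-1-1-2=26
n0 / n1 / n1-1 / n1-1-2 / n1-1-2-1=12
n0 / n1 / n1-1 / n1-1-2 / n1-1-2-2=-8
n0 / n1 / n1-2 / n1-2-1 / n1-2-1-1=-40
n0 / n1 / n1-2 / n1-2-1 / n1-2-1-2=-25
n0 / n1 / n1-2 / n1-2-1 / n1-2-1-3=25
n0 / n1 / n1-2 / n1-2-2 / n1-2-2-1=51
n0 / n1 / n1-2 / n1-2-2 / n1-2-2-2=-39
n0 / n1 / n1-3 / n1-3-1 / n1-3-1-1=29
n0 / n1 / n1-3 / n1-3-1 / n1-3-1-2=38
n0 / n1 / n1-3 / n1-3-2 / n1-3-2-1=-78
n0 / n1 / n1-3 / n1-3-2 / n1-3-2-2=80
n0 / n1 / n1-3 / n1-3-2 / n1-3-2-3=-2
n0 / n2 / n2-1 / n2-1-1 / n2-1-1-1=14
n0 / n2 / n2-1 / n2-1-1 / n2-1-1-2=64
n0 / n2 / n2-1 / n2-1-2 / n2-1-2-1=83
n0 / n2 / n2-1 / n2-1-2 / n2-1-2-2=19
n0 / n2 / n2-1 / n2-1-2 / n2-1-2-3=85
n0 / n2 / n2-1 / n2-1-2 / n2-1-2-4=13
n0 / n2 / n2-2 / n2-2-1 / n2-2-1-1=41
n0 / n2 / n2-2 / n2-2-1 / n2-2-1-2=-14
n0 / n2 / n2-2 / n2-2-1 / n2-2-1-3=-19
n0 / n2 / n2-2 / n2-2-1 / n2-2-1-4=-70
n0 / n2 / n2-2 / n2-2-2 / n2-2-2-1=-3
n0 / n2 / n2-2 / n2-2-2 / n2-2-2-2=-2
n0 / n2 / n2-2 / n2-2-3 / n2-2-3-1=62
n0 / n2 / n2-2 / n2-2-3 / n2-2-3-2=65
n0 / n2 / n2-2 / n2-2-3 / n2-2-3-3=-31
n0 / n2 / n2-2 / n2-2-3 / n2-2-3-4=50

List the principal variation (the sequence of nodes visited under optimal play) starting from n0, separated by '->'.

n0 -> n1 -> n1-3 -> n1-3-1 -> n1-3-1-2

n1-1-1 (Alice): max(-90, 26) = 26
n1-1-2 (Alice): max(12, -8) = 12
n1-1 (Gita): min(26, 12) = 12
n1-2-1 (Alice): max(-40, -25, 25) = 25
n1-2-2 (Alice): max(51, -39) = 51
n1-2 (Gita): min(25, 51) = 25
n1-3-1 (Alice): max(29, 38) = 38
n1-3-2 (Alice): max(-78, 80, -2) = 80
n1-3 (Gita): min(38, 80) = 38
n1 (Alice): max(12, 25, 38) = 38
n2-1-1 (Alice): max(14, 64) = 64
n2-1-2 (Alice): max(83, 19, 85, 13) = 85
n2-1 (Gita): min(64, 85) = 64
n2-2-1 (Alice): max(41, -14, -19, -70) = 41
n2-2-2 (Alice): max(-3, -2) = -2
n2-2-3 (Alice): max(62, 65, -31, 50) = 65
n2-2 (Gita): min(41, -2, 65) = -2
n2 (Alice): max(64, -2) = 64
n0 (Gita): min(38, 64) = 38
At n0, Gita picks n1 (lowest: 38).
At n1, Alice picks n1-3 (highest: 38).
At n1-3, Gita picks n1-3-1 (lowest: 38).
At n1-3-1, Alice picks n1-3-1-2 (highest: 38).
Terminal value 38.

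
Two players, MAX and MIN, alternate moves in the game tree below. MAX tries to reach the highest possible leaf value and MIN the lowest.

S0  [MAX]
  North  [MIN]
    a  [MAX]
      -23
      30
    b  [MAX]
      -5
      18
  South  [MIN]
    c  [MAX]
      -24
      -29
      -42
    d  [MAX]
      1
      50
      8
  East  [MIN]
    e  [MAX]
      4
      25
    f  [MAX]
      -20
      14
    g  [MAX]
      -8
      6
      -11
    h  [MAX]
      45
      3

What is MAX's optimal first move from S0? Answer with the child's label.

a (MAX): max(-23, 30) = 30
b (MAX): max(-5, 18) = 18
North (MIN): min(30, 18) = 18
c (MAX): max(-24, -29, -42) = -24
d (MAX): max(1, 50, 8) = 50
South (MIN): min(-24, 50) = -24
e (MAX): max(4, 25) = 25
f (MAX): max(-20, 14) = 14
g (MAX): max(-8, 6, -11) = 6
h (MAX): max(45, 3) = 45
East (MIN): min(25, 14, 6, 45) = 6
S0 (MAX): max(18, -24, 6) = 18
MAX at S0 wants the highest of {North=18, South=-24, East=6}, so chooses North.

North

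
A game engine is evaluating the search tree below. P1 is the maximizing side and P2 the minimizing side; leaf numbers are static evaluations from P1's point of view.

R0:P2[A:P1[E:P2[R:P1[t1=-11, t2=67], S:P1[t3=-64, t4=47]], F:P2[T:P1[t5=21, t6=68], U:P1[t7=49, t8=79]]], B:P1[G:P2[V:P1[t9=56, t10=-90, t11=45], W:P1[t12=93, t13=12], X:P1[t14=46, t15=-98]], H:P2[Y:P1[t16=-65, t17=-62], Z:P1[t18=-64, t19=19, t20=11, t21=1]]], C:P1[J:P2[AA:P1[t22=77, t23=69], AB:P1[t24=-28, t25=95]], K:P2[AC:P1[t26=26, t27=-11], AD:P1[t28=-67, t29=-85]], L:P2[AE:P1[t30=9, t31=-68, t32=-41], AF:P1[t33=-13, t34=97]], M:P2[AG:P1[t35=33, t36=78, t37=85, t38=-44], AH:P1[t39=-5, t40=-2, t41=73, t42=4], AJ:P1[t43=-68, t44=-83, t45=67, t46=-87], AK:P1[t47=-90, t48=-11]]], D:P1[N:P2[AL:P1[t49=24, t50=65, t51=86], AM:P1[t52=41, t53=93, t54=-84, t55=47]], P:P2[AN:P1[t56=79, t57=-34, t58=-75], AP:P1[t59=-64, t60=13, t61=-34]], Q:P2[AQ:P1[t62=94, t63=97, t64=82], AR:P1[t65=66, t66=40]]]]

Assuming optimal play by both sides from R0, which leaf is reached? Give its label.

t14

R (P1): max(-11, 67) = 67
S (P1): max(-64, 47) = 47
E (P2): min(67, 47) = 47
T (P1): max(21, 68) = 68
U (P1): max(49, 79) = 79
F (P2): min(68, 79) = 68
A (P1): max(47, 68) = 68
V (P1): max(56, -90, 45) = 56
W (P1): max(93, 12) = 93
X (P1): max(46, -98) = 46
G (P2): min(56, 93, 46) = 46
Y (P1): max(-65, -62) = -62
Z (P1): max(-64, 19, 11, 1) = 19
H (P2): min(-62, 19) = -62
B (P1): max(46, -62) = 46
AA (P1): max(77, 69) = 77
AB (P1): max(-28, 95) = 95
J (P2): min(77, 95) = 77
AC (P1): max(26, -11) = 26
AD (P1): max(-67, -85) = -67
K (P2): min(26, -67) = -67
AE (P1): max(9, -68, -41) = 9
AF (P1): max(-13, 97) = 97
L (P2): min(9, 97) = 9
AG (P1): max(33, 78, 85, -44) = 85
AH (P1): max(-5, -2, 73, 4) = 73
AJ (P1): max(-68, -83, 67, -87) = 67
AK (P1): max(-90, -11) = -11
M (P2): min(85, 73, 67, -11) = -11
C (P1): max(77, -67, 9, -11) = 77
AL (P1): max(24, 65, 86) = 86
AM (P1): max(41, 93, -84, 47) = 93
N (P2): min(86, 93) = 86
AN (P1): max(79, -34, -75) = 79
AP (P1): max(-64, 13, -34) = 13
P (P2): min(79, 13) = 13
AQ (P1): max(94, 97, 82) = 97
AR (P1): max(66, 40) = 66
Q (P2): min(97, 66) = 66
D (P1): max(86, 13, 66) = 86
R0 (P2): min(68, 46, 77, 86) = 46
At R0, P2 picks B (lowest: 46).
At B, P1 picks G (highest: 46).
At G, P2 picks X (lowest: 46).
At X, P1 picks t14 (highest: 46).
Terminal value 46.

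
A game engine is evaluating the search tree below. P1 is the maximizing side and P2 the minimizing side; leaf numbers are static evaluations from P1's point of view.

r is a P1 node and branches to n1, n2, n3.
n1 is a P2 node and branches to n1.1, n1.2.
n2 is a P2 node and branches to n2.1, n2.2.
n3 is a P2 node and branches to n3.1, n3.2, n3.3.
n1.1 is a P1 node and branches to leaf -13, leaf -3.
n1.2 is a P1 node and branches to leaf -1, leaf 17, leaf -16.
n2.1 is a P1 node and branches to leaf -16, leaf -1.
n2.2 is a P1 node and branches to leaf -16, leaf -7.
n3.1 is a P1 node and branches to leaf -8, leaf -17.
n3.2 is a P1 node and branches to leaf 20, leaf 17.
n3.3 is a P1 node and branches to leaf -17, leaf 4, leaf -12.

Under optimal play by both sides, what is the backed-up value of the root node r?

-3

n1.1 (P1): max(-13, -3) = -3
n1.2 (P1): max(-1, 17, -16) = 17
n1 (P2): min(-3, 17) = -3
n2.1 (P1): max(-16, -1) = -1
n2.2 (P1): max(-16, -7) = -7
n2 (P2): min(-1, -7) = -7
n3.1 (P1): max(-8, -17) = -8
n3.2 (P1): max(20, 17) = 20
n3.3 (P1): max(-17, 4, -12) = 4
n3 (P2): min(-8, 20, 4) = -8
r (P1): max(-3, -7, -8) = -3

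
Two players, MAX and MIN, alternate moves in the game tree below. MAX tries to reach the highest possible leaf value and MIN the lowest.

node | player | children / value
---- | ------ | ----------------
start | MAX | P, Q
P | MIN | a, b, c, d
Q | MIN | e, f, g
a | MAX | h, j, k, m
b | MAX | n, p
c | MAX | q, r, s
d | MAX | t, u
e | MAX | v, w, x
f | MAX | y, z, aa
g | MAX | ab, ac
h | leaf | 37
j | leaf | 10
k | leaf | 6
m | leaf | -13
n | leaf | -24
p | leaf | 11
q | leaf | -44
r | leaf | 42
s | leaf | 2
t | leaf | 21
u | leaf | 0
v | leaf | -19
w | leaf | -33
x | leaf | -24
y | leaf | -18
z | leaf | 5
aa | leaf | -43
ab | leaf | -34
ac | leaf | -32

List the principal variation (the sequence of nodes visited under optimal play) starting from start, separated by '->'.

start -> P -> b -> p

a (MAX): max(37, 10, 6, -13) = 37
b (MAX): max(-24, 11) = 11
c (MAX): max(-44, 42, 2) = 42
d (MAX): max(21, 0) = 21
P (MIN): min(37, 11, 42, 21) = 11
e (MAX): max(-19, -33, -24) = -19
f (MAX): max(-18, 5, -43) = 5
g (MAX): max(-34, -32) = -32
Q (MIN): min(-19, 5, -32) = -32
start (MAX): max(11, -32) = 11
At start, MAX picks P (highest: 11).
At P, MIN picks b (lowest: 11).
At b, MAX picks p (highest: 11).
Terminal value 11.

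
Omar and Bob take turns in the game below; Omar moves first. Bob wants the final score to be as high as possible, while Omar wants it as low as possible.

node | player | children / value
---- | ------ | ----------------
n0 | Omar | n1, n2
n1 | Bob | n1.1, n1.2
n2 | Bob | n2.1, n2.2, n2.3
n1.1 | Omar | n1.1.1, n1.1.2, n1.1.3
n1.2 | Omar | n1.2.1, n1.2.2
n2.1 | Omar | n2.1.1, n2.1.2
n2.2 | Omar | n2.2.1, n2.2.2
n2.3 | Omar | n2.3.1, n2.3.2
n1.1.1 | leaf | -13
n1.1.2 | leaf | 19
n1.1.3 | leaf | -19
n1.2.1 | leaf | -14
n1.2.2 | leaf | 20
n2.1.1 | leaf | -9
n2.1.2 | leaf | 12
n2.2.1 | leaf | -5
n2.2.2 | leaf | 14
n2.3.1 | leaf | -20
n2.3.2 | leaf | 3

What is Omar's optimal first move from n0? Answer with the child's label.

n1

n1.1 (Omar): min(-13, 19, -19) = -19
n1.2 (Omar): min(-14, 20) = -14
n1 (Bob): max(-19, -14) = -14
n2.1 (Omar): min(-9, 12) = -9
n2.2 (Omar): min(-5, 14) = -5
n2.3 (Omar): min(-20, 3) = -20
n2 (Bob): max(-9, -5, -20) = -5
n0 (Omar): min(-14, -5) = -14
Omar at n0 wants the lowest of {n1=-14, n2=-5}, so chooses n1.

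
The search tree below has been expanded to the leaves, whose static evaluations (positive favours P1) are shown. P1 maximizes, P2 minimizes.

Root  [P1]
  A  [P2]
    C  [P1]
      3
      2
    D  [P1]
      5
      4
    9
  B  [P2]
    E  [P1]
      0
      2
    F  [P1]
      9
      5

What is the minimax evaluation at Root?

C (P1): max(3, 2) = 3
D (P1): max(5, 4) = 5
A (P2): min(3, 5, 9) = 3
E (P1): max(0, 2) = 2
F (P1): max(9, 5) = 9
B (P2): min(2, 9) = 2
Root (P1): max(3, 2) = 3

3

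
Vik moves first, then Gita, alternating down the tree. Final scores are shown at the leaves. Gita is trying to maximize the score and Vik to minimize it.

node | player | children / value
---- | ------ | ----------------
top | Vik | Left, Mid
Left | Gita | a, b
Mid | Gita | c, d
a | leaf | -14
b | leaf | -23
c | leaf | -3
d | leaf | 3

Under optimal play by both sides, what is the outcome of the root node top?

-14

Left (Gita): max(-14, -23) = -14
Mid (Gita): max(-3, 3) = 3
top (Vik): min(-14, 3) = -14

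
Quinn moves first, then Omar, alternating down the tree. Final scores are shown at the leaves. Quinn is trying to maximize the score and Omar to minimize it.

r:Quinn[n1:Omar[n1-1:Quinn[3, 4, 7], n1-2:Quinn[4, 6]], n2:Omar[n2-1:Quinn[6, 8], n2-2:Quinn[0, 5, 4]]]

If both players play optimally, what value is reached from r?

n1-1 (Quinn): max(3, 4, 7) = 7
n1-2 (Quinn): max(4, 6) = 6
n1 (Omar): min(7, 6) = 6
n2-1 (Quinn): max(6, 8) = 8
n2-2 (Quinn): max(0, 5, 4) = 5
n2 (Omar): min(8, 5) = 5
r (Quinn): max(6, 5) = 6

6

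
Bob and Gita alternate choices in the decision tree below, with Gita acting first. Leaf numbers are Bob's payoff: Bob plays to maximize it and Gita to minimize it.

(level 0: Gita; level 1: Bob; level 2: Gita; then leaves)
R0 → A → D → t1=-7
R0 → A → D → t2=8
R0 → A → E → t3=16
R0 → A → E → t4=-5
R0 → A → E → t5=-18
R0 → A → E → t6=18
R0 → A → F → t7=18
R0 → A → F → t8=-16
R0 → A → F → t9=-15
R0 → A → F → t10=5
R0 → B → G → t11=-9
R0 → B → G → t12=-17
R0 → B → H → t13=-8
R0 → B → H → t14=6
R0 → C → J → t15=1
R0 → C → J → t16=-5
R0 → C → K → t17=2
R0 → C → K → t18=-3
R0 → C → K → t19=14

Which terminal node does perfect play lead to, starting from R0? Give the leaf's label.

D (Gita): min(-7, 8) = -7
E (Gita): min(16, -5, -18, 18) = -18
F (Gita): min(18, -16, -15, 5) = -16
A (Bob): max(-7, -18, -16) = -7
G (Gita): min(-9, -17) = -17
H (Gita): min(-8, 6) = -8
B (Bob): max(-17, -8) = -8
J (Gita): min(1, -5) = -5
K (Gita): min(2, -3, 14) = -3
C (Bob): max(-5, -3) = -3
R0 (Gita): min(-7, -8, -3) = -8
At R0, Gita picks B (lowest: -8).
At B, Bob picks H (highest: -8).
At H, Gita picks t13 (lowest: -8).
Terminal value -8.

t13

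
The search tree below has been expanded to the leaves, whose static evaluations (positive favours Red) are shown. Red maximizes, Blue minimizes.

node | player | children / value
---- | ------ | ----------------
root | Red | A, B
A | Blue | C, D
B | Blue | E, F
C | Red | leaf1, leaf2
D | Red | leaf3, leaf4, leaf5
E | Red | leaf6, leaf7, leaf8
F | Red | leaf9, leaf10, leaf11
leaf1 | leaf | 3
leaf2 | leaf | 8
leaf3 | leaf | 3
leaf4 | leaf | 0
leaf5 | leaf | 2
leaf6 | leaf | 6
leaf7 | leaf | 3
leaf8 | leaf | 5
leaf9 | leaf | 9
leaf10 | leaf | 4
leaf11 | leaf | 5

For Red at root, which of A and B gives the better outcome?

C (Red): max(3, 8) = 8
D (Red): max(3, 0, 2) = 3
A (Blue): min(8, 3) = 3
E (Red): max(6, 3, 5) = 6
F (Red): max(9, 4, 5) = 9
B (Blue): min(6, 9) = 6
Red prefers the higher value; A=3, B=6. B is better since 6 > 3.

B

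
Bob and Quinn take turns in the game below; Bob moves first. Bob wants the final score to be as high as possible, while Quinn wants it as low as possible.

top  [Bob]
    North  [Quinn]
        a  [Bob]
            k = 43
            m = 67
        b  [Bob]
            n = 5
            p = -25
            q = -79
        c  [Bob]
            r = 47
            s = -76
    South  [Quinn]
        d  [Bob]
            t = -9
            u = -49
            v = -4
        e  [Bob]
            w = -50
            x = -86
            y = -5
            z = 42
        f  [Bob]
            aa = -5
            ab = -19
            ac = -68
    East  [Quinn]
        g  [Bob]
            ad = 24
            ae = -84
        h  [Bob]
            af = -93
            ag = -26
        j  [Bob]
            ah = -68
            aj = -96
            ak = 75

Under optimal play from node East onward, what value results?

g (Bob): max(24, -84) = 24
h (Bob): max(-93, -26) = -26
j (Bob): max(-68, -96, 75) = 75
East (Quinn): min(24, -26, 75) = -26

-26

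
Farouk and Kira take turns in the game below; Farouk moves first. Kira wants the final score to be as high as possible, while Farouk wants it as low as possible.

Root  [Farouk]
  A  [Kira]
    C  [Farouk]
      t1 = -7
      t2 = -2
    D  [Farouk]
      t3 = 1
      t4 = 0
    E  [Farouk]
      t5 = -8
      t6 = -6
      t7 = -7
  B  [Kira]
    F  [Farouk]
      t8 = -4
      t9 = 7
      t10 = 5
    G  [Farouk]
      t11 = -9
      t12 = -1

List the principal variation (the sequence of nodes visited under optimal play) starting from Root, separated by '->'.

C (Farouk): min(-7, -2) = -7
D (Farouk): min(1, 0) = 0
E (Farouk): min(-8, -6, -7) = -8
A (Kira): max(-7, 0, -8) = 0
F (Farouk): min(-4, 7, 5) = -4
G (Farouk): min(-9, -1) = -9
B (Kira): max(-4, -9) = -4
Root (Farouk): min(0, -4) = -4
At Root, Farouk picks B (lowest: -4).
At B, Kira picks F (highest: -4).
At F, Farouk picks t8 (lowest: -4).
Terminal value -4.

Root -> B -> F -> t8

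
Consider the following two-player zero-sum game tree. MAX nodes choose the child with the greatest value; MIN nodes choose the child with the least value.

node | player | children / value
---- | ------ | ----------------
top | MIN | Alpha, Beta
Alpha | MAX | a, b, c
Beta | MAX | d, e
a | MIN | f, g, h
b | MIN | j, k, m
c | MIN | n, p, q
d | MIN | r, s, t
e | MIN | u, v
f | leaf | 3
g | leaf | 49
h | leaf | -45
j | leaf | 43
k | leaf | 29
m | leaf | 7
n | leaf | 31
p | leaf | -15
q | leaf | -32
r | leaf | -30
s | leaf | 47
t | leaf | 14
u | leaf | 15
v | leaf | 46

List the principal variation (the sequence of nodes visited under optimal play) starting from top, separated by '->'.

a (MIN): min(3, 49, -45) = -45
b (MIN): min(43, 29, 7) = 7
c (MIN): min(31, -15, -32) = -32
Alpha (MAX): max(-45, 7, -32) = 7
d (MIN): min(-30, 47, 14) = -30
e (MIN): min(15, 46) = 15
Beta (MAX): max(-30, 15) = 15
top (MIN): min(7, 15) = 7
At top, MIN picks Alpha (lowest: 7).
At Alpha, MAX picks b (highest: 7).
At b, MIN picks m (lowest: 7).
Terminal value 7.

top -> Alpha -> b -> m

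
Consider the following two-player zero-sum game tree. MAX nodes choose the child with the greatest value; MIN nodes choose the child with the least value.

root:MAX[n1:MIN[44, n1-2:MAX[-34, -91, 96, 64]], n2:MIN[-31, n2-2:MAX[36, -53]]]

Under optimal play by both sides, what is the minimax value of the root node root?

n1-2 (MAX): max(-34, -91, 96, 64) = 96
n1 (MIN): min(44, 96) = 44
n2-2 (MAX): max(36, -53) = 36
n2 (MIN): min(-31, 36) = -31
root (MAX): max(44, -31) = 44

44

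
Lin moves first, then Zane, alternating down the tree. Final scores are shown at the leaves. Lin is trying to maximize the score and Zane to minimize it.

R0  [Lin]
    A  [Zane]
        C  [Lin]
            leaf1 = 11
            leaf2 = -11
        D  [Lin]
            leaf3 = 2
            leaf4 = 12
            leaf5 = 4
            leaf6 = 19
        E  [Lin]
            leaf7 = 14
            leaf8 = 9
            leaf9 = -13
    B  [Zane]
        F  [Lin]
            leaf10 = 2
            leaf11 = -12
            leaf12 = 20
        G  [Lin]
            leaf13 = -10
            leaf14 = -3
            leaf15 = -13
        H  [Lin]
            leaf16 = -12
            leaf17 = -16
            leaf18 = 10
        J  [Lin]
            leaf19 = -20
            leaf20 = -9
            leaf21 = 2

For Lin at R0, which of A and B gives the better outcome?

C (Lin): max(11, -11) = 11
D (Lin): max(2, 12, 4, 19) = 19
E (Lin): max(14, 9, -13) = 14
A (Zane): min(11, 19, 14) = 11
F (Lin): max(2, -12, 20) = 20
G (Lin): max(-10, -3, -13) = -3
H (Lin): max(-12, -16, 10) = 10
J (Lin): max(-20, -9, 2) = 2
B (Zane): min(20, -3, 10, 2) = -3
Lin prefers the higher value; A=11, B=-3. A is better since 11 > -3.

A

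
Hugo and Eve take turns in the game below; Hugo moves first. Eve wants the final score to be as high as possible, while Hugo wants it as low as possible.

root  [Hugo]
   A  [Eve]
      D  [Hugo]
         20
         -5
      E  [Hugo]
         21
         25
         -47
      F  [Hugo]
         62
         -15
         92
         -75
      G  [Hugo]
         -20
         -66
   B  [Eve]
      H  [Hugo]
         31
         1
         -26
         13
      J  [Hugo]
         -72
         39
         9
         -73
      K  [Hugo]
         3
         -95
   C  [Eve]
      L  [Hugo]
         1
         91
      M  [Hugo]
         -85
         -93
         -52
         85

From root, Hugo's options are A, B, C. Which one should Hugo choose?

B

D (Hugo): min(20, -5) = -5
E (Hugo): min(21, 25, -47) = -47
F (Hugo): min(62, -15, 92, -75) = -75
G (Hugo): min(-20, -66) = -66
A (Eve): max(-5, -47, -75, -66) = -5
H (Hugo): min(31, 1, -26, 13) = -26
J (Hugo): min(-72, 39, 9, -73) = -73
K (Hugo): min(3, -95) = -95
B (Eve): max(-26, -73, -95) = -26
L (Hugo): min(1, 91) = 1
M (Hugo): min(-85, -93, -52, 85) = -93
C (Eve): max(1, -93) = 1
root (Hugo): min(-5, -26, 1) = -26
Hugo at root wants the lowest of {A=-5, B=-26, C=1}, so chooses B.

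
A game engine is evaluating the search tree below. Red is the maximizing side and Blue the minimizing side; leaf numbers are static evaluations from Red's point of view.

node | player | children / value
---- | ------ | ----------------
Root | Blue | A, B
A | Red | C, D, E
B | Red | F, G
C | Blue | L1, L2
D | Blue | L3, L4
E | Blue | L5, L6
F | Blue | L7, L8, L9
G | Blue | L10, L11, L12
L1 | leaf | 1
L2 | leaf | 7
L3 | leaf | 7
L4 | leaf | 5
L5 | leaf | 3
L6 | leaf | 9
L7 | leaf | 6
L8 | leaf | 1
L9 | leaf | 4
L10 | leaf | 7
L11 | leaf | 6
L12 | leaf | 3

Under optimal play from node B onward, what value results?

3

F (Blue): min(6, 1, 4) = 1
G (Blue): min(7, 6, 3) = 3
B (Red): max(1, 3) = 3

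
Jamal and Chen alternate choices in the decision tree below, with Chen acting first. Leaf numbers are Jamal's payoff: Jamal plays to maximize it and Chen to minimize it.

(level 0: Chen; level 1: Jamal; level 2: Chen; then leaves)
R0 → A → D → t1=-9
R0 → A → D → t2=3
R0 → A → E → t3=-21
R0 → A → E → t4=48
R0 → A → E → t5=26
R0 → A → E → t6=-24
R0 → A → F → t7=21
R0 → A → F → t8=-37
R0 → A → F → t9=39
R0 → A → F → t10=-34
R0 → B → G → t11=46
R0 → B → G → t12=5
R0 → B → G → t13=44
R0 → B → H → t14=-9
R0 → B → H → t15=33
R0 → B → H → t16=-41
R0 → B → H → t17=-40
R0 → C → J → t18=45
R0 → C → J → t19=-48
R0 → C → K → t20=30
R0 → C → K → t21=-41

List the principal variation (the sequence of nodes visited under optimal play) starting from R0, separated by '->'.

R0 -> C -> K -> t21

D (Chen): min(-9, 3) = -9
E (Chen): min(-21, 48, 26, -24) = -24
F (Chen): min(21, -37, 39, -34) = -37
A (Jamal): max(-9, -24, -37) = -9
G (Chen): min(46, 5, 44) = 5
H (Chen): min(-9, 33, -41, -40) = -41
B (Jamal): max(5, -41) = 5
J (Chen): min(45, -48) = -48
K (Chen): min(30, -41) = -41
C (Jamal): max(-48, -41) = -41
R0 (Chen): min(-9, 5, -41) = -41
At R0, Chen picks C (lowest: -41).
At C, Jamal picks K (highest: -41).
At K, Chen picks t21 (lowest: -41).
Terminal value -41.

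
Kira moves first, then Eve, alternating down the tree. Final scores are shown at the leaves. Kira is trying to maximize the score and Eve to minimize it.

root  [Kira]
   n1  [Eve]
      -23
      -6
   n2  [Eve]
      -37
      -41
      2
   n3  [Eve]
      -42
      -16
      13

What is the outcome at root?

n1 (Eve): min(-23, -6) = -23
n2 (Eve): min(-37, -41, 2) = -41
n3 (Eve): min(-42, -16, 13) = -42
root (Kira): max(-23, -41, -42) = -23

-23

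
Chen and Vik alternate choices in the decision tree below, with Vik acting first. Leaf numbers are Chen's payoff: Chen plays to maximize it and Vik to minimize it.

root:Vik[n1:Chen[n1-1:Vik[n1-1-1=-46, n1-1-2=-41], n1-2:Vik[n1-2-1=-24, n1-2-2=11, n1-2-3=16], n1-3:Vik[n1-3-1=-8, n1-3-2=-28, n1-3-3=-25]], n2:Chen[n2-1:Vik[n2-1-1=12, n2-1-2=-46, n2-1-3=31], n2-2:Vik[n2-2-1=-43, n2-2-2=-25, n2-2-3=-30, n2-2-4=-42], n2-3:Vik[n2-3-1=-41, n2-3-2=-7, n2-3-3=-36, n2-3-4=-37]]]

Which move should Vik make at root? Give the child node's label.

n1-1 (Vik): min(-46, -41) = -46
n1-2 (Vik): min(-24, 11, 16) = -24
n1-3 (Vik): min(-8, -28, -25) = -28
n1 (Chen): max(-46, -24, -28) = -24
n2-1 (Vik): min(12, -46, 31) = -46
n2-2 (Vik): min(-43, -25, -30, -42) = -43
n2-3 (Vik): min(-41, -7, -36, -37) = -41
n2 (Chen): max(-46, -43, -41) = -41
root (Vik): min(-24, -41) = -41
Vik at root wants the lowest of {n1=-24, n2=-41}, so chooses n2.

n2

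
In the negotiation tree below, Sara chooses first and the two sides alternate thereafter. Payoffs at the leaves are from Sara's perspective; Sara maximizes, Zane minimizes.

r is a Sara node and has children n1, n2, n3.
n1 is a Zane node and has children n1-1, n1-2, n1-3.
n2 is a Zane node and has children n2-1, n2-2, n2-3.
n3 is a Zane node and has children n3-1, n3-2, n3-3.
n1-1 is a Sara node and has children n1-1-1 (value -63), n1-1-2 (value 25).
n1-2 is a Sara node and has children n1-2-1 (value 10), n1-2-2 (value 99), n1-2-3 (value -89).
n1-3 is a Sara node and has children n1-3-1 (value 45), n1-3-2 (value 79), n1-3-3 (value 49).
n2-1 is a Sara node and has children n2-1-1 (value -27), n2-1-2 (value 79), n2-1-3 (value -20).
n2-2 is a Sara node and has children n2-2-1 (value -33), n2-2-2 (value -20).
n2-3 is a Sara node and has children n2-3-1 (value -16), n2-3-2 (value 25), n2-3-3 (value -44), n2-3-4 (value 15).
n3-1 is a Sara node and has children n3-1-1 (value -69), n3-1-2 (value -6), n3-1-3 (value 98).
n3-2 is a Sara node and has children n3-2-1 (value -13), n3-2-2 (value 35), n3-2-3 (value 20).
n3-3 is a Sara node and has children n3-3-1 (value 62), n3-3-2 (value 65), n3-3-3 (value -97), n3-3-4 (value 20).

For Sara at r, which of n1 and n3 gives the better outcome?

n1-1 (Sara): max(-63, 25) = 25
n1-2 (Sara): max(10, 99, -89) = 99
n1-3 (Sara): max(45, 79, 49) = 79
n1 (Zane): min(25, 99, 79) = 25
n3-1 (Sara): max(-69, -6, 98) = 98
n3-2 (Sara): max(-13, 35, 20) = 35
n3-3 (Sara): max(62, 65, -97, 20) = 65
n3 (Zane): min(98, 35, 65) = 35
Sara prefers the higher value; n1=25, n3=35. n3 is better since 35 > 25.

n3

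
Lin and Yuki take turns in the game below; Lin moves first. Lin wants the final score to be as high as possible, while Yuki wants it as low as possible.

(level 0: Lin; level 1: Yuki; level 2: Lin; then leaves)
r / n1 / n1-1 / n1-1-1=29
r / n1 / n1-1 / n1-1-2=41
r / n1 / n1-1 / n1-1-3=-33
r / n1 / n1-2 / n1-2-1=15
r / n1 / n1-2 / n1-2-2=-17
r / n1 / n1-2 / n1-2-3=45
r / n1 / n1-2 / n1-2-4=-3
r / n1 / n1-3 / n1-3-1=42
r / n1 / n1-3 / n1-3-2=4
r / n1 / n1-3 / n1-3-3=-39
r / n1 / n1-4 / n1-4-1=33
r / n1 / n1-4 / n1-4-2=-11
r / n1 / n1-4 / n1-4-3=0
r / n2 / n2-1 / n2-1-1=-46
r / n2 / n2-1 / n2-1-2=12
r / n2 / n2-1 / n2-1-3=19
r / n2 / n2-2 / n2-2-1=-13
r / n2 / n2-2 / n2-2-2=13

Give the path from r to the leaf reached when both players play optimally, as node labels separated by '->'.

n1-1 (Lin): max(29, 41, -33) = 41
n1-2 (Lin): max(15, -17, 45, -3) = 45
n1-3 (Lin): max(42, 4, -39) = 42
n1-4 (Lin): max(33, -11, 0) = 33
n1 (Yuki): min(41, 45, 42, 33) = 33
n2-1 (Lin): max(-46, 12, 19) = 19
n2-2 (Lin): max(-13, 13) = 13
n2 (Yuki): min(19, 13) = 13
r (Lin): max(33, 13) = 33
At r, Lin picks n1 (highest: 33).
At n1, Yuki picks n1-4 (lowest: 33).
At n1-4, Lin picks n1-4-1 (highest: 33).
Terminal value 33.

r -> n1 -> n1-4 -> n1-4-1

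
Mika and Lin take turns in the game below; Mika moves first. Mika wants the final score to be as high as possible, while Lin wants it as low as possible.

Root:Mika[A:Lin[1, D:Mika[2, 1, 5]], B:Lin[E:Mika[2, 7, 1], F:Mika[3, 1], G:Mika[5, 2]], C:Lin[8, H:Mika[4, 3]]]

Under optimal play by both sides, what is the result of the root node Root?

D (Mika): max(2, 1, 5) = 5
A (Lin): min(1, 5) = 1
E (Mika): max(2, 7, 1) = 7
F (Mika): max(3, 1) = 3
G (Mika): max(5, 2) = 5
B (Lin): min(7, 3, 5) = 3
H (Mika): max(4, 3) = 4
C (Lin): min(8, 4) = 4
Root (Mika): max(1, 3, 4) = 4

4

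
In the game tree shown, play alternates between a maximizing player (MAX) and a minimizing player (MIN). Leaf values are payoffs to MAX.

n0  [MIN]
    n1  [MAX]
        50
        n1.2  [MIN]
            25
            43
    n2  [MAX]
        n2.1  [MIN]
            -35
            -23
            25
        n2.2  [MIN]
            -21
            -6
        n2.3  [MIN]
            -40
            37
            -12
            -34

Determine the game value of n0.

n1.2 (MIN): min(25, 43) = 25
n1 (MAX): max(50, 25) = 50
n2.1 (MIN): min(-35, -23, 25) = -35
n2.2 (MIN): min(-21, -6) = -21
n2.3 (MIN): min(-40, 37, -12, -34) = -40
n2 (MAX): max(-35, -21, -40) = -21
n0 (MIN): min(50, -21) = -21

-21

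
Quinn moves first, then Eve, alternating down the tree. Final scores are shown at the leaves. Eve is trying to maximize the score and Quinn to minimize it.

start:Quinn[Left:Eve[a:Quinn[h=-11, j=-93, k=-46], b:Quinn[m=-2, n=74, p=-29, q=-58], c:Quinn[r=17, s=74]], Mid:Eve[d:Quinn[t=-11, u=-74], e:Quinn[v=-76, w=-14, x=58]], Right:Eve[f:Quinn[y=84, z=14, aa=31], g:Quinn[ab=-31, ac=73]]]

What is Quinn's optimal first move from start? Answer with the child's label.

a (Quinn): min(-11, -93, -46) = -93
b (Quinn): min(-2, 74, -29, -58) = -58
c (Quinn): min(17, 74) = 17
Left (Eve): max(-93, -58, 17) = 17
d (Quinn): min(-11, -74) = -74
e (Quinn): min(-76, -14, 58) = -76
Mid (Eve): max(-74, -76) = -74
f (Quinn): min(84, 14, 31) = 14
g (Quinn): min(-31, 73) = -31
Right (Eve): max(14, -31) = 14
start (Quinn): min(17, -74, 14) = -74
Quinn at start wants the lowest of {Left=17, Mid=-74, Right=14}, so chooses Mid.

Mid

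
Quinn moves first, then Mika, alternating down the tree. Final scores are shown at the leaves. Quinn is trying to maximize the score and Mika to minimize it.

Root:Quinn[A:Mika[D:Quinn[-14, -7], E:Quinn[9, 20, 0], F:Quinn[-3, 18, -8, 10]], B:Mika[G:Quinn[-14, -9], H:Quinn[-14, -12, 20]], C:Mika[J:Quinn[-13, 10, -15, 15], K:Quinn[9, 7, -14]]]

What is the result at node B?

G (Quinn): max(-14, -9) = -9
H (Quinn): max(-14, -12, 20) = 20
B (Mika): min(-9, 20) = -9

-9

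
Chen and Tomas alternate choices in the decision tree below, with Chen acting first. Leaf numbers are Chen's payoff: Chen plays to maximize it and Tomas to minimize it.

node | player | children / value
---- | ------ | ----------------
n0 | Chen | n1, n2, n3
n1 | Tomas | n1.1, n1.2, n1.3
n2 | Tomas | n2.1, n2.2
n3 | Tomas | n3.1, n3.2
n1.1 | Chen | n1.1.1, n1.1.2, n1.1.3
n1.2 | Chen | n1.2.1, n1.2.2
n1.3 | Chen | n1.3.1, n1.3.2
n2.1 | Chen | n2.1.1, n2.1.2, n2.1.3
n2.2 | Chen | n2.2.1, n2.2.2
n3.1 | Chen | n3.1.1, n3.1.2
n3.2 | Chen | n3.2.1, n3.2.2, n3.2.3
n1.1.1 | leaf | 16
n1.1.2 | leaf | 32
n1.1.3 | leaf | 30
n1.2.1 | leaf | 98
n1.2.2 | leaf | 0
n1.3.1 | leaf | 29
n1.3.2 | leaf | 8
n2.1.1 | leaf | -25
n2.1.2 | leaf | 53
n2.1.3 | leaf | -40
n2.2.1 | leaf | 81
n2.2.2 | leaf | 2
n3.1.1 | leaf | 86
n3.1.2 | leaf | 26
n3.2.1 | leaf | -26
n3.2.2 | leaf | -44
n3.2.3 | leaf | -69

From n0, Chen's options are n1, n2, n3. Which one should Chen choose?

n1.1 (Chen): max(16, 32, 30) = 32
n1.2 (Chen): max(98, 0) = 98
n1.3 (Chen): max(29, 8) = 29
n1 (Tomas): min(32, 98, 29) = 29
n2.1 (Chen): max(-25, 53, -40) = 53
n2.2 (Chen): max(81, 2) = 81
n2 (Tomas): min(53, 81) = 53
n3.1 (Chen): max(86, 26) = 86
n3.2 (Chen): max(-26, -44, -69) = -26
n3 (Tomas): min(86, -26) = -26
n0 (Chen): max(29, 53, -26) = 53
Chen at n0 wants the highest of {n1=29, n2=53, n3=-26}, so chooses n2.

n2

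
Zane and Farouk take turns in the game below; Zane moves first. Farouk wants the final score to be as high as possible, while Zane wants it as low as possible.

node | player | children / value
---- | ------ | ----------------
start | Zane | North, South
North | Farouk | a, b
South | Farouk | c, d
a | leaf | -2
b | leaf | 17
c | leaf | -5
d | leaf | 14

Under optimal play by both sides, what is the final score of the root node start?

14

North (Farouk): max(-2, 17) = 17
South (Farouk): max(-5, 14) = 14
start (Zane): min(17, 14) = 14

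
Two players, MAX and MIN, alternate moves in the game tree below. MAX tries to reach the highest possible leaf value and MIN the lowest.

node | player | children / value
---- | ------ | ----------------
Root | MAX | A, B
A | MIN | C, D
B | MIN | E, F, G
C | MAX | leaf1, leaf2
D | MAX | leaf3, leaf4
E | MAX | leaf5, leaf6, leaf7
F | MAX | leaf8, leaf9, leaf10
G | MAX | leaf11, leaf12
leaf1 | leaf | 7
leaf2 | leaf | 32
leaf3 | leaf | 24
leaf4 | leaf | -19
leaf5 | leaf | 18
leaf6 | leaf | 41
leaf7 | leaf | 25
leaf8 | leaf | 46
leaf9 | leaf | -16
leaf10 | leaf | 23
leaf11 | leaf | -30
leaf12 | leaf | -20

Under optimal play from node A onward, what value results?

24

C (MAX): max(7, 32) = 32
D (MAX): max(24, -19) = 24
A (MIN): min(32, 24) = 24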